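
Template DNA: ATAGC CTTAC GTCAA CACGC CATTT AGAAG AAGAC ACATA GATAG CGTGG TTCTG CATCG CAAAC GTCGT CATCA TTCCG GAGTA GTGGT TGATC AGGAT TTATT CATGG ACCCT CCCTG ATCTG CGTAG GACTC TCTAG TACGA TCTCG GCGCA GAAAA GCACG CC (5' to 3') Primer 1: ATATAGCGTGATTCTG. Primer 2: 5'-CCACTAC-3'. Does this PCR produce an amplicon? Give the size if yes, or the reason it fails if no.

No product — primer 1 has no binding site in the template.

Primer 1 (ATATAGCGTGATTCTG) does not match the top strand, and its reverse complement CAGAATCACGCTATAT does not match either.
With no annealing site for primer 1, no amplification occurs.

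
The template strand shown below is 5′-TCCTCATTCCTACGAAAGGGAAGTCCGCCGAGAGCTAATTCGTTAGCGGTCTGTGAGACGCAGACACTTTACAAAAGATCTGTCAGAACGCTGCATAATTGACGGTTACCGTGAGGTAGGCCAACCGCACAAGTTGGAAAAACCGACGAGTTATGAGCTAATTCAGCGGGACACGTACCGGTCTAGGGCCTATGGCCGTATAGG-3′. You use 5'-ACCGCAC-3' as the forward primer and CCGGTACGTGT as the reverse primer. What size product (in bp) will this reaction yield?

58 bp

Forward primer ACCGCAC is found on the top strand at positions 124–130.
Taking the reverse complement of CCGGTACGTGT gives ACACGTACCGG, found at positions 171–181 on the template; the primer anneals here to the top strand with its 3' end pointing upstream.
Product length = (reverse-primer end) − (forward-primer start) + 1 = 181 − 124 + 1 = 58 bp.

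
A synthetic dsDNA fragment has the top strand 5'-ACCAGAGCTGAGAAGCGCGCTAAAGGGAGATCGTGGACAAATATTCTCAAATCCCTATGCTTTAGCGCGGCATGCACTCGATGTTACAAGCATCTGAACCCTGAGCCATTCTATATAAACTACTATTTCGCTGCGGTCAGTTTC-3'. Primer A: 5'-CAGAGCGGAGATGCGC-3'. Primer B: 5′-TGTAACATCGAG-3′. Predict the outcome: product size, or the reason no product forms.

Primer A (CAGAGCGGAGATGCGC) does not match the top strand, and its reverse complement GCGCATCTCCGCTCTG does not match either.
With no annealing site for primer A, no amplification occurs.

No product — primer A has no binding site in the template.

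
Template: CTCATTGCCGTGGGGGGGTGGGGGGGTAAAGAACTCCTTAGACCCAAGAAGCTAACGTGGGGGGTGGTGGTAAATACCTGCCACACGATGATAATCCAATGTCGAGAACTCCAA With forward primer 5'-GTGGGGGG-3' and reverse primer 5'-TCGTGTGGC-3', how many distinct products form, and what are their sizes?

The forward primer GTGGGGGG matches the top strand at positions 10–17, 18–25, 57–64.
The reverse primer's reverse complement is GCCACACGA, matching at positions 80–88.
Each forward site pairs with the reverse site to give a product ending at position 88: sizes 79, 71, 32 bp.

Three products: 79 bp, 71 bp, 32 bp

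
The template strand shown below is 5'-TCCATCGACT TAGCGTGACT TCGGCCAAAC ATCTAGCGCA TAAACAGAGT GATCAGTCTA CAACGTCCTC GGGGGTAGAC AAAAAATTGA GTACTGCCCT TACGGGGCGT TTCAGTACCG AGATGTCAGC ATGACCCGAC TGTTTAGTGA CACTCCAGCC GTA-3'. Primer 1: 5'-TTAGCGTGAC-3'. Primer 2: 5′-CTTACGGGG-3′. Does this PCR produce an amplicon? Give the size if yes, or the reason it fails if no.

Primer 1 (TTAGCGTGAC) matches the top strand at positions 10–19 (3' end points downstream).
Primer 2 (CTTACGGGG) also matches the top strand directly, at positions 99–107 — its reverse complement CCCCGTAAG is not present.
Both primers anneal to the bottom strand with 3' ends pointing the same way, so neither can prime synthesis back toward the other.

No product — both primers anneal to the same strand and extend in the same direction.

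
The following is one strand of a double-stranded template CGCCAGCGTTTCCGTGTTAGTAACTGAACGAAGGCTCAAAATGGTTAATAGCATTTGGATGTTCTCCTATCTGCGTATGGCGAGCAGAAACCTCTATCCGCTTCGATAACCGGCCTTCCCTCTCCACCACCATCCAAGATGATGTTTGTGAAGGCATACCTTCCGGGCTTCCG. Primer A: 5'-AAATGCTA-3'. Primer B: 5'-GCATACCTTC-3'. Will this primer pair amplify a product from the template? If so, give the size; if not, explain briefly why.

No product — the primers' 3' ends point away from each other.

Primer A (AAATGCTA) has reverse complement TAGCATTT, which matches the top strand at positions 49–56; primer A anneals to the top strand there with its 3' end pointing upstream toward position 49.
Primer B (GCATACCTTC) matches the top strand directly at positions 154–163; it anneals to the bottom strand with its 3' end pointing downstream toward position 163.
The 3' ends diverge (primer A extends toward position 1, primer B toward position 173), so the primers never converge on a shared product.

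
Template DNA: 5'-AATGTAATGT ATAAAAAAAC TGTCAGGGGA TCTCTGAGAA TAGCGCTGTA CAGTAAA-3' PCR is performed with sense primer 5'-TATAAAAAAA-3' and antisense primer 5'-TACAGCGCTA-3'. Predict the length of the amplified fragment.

41 bp

The forward primer matches the template at positions 10–19.
Taking the reverse complement of TACAGCGCTA gives TAGCGCTGTA, found at positions 41–50 on the template; the primer anneals here to the top strand with its 3' end pointing upstream.
Product length = (reverse-primer end) − (forward-primer start) + 1 = 50 − 10 + 1 = 41 bp.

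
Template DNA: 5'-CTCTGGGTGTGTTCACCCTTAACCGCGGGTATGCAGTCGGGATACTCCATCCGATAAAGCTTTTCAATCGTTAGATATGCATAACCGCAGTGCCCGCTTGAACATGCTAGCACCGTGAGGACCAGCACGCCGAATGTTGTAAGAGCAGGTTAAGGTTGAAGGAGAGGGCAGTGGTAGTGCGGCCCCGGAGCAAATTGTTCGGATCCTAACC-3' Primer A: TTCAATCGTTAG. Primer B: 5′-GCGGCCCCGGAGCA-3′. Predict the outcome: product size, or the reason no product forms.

No product — both primers anneal to the same strand and extend in the same direction.

Primer A (TTCAATCGTTAG) matches the top strand at positions 63–74 (3' end points downstream).
Primer B (GCGGCCCCGGAGCA) also matches the top strand directly, at positions 179–192 — its reverse complement TGCTCCGGGGCCGC is not present.
Both primers anneal to the bottom strand with 3' ends pointing the same way, so neither can prime synthesis back toward the other.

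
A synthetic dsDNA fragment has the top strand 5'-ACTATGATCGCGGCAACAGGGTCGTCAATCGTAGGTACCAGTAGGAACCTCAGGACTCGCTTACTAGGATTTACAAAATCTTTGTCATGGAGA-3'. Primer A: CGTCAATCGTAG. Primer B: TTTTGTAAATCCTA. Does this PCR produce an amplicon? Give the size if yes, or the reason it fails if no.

Yes — a 56 bp product.

Primer A (CGTCAATCGTAG) matches the top strand at positions 23–34; it acts as a forward primer.
Primer B's reverse complement is TAGGATTTACAAAA, matching the top strand at positions 65–78; it acts as a reverse primer.
The 3' ends face each other across positions 23–78, giving a 56 bp product.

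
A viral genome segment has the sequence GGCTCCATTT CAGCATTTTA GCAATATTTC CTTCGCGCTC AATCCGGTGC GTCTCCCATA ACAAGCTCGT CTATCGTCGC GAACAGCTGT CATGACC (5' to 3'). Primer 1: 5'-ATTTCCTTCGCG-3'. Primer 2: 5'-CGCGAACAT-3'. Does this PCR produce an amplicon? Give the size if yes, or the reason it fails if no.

Primer 2 (CGCGAACAT) does not match the top strand, and its reverse complement ATGTTCGCG does not match either.
With no annealing site for primer 2, no amplification occurs.

No product — primer 2 has no binding site in the template.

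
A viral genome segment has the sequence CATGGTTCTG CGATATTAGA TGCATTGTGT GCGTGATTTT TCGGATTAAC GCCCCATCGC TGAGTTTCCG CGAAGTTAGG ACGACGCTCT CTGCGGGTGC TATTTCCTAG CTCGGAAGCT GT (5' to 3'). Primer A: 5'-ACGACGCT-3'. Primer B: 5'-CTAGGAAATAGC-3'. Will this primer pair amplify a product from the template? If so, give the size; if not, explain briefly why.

Yes — a 30 bp product.

Primer A (ACGACGCT) matches the top strand at positions 81–88; it acts as a forward primer.
Primer B's reverse complement is GCTATTTCCTAG, matching the top strand at positions 99–110; it acts as a reverse primer.
The 3' ends face each other across positions 81–110, giving a 30 bp product.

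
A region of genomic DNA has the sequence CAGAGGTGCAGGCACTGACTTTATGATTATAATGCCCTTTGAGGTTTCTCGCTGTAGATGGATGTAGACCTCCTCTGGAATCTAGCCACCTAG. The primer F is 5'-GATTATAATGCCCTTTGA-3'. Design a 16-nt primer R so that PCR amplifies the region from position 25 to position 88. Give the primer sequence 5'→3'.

5'-TGGCTAGATTCCAGAG-3'

The product's 3' end on the top strand is position 88.
The reverse primer anneals to the top strand over positions 73–88, i.e. to CTCTGGAATCTAGCCA.
Its sequence written 5'→3' is the reverse complement: TGGCTAGATTCCAGAG.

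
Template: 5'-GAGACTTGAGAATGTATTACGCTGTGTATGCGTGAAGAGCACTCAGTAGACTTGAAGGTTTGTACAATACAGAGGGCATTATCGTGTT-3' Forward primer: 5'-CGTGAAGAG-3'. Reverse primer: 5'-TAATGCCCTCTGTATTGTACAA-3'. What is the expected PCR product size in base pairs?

51 bp

Forward primer CGTGAAGAG is found on the top strand at positions 31–39.
The reverse primer's reverse complement is TTGTACAATACAGAGGGCATTA, which matches the template at positions 60–81.
Product length = (reverse-primer end) − (forward-primer start) + 1 = 81 − 31 + 1 = 51 bp.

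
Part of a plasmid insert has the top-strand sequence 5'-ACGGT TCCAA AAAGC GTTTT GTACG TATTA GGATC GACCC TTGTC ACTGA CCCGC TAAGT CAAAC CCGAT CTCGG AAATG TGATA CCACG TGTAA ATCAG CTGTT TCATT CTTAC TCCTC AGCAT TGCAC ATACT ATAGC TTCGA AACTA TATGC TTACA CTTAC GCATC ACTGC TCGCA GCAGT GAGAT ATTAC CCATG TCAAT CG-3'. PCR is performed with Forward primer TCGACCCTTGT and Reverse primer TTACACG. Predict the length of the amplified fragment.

Scanning the template, TCGACCCTTGT occurs at positions 34–44; this primer anneals to the bottom strand there with its 3' end pointing downstream.
The reverse primer's reverse complement is CGTGTAA, which matches the template at positions 89–95.
The product runs from position 34 to position 95, so its length is 95 − 34 + 1 = 62 bp.

62 bp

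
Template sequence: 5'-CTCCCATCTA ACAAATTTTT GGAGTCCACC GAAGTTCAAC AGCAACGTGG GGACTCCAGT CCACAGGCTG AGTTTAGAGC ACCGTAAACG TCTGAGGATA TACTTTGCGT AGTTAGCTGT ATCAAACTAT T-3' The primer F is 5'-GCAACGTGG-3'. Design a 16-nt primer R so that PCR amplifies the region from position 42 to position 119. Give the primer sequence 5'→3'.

The product's 3' end on the top strand is position 119.
The reverse primer anneals to the top strand over positions 104–119, i.e. to TTTGCGTAGTTAGCTG.
Its sequence written 5'→3' is the reverse complement: CAGCTAACTACGCAAA.

5'-CAGCTAACTACGCAAA-3'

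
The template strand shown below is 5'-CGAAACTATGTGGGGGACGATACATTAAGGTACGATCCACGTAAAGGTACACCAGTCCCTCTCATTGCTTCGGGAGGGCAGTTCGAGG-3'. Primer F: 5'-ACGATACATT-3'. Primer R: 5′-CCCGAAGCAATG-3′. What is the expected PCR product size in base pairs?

Scanning the template, ACGATACATT occurs at positions 17–26; this primer anneals to the bottom strand there with its 3' end pointing downstream.
Reverse complement of the reverse primer: CATTGCTTCGGG. This occurs on the top strand at positions 63–74.
The product runs from position 17 to position 74, so its length is 74 − 17 + 1 = 58 bp.

58 bp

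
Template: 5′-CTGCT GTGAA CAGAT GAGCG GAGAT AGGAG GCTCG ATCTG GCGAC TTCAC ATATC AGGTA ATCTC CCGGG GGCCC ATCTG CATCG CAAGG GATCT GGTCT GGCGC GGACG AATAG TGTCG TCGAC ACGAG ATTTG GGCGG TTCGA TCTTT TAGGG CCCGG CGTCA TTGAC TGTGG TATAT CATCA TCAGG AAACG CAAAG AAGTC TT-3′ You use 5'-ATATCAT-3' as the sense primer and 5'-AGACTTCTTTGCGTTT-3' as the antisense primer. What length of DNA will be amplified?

30 bp

Scanning the template, ATATCAT occurs at positions 177–183; this primer anneals to the bottom strand there with its 3' end pointing downstream.
Reverse complement of the reverse primer: AAACGCAAAGAAGTCT. This occurs on the top strand at positions 191–206.
Product length = (reverse-primer end) − (forward-primer start) + 1 = 206 − 177 + 1 = 30 bp.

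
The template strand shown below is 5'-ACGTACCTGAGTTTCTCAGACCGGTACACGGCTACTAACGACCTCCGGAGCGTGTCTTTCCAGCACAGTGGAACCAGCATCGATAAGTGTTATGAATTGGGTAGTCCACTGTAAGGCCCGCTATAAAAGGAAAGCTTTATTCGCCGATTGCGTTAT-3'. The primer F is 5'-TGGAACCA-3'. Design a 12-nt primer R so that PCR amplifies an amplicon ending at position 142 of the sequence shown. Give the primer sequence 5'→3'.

The forward primer binds at positions 69–76; the product's 3' end on the top strand is position 142.
The reverse primer anneals to the top strand over positions 131–142, i.e. to AAAGCTTTATTC.
Its sequence written 5'→3' is the reverse complement: GAATAAAGCTTT.

5'-GAATAAAGCTTT-3'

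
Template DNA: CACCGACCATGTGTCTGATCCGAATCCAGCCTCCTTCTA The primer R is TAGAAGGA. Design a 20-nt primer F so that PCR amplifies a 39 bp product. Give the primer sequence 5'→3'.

The reverse primer's reverse complement TCCTTCTA matches the template at positions 32–39, so the product ends at position 39.
A 39 bp product then starts at position 39 − 39 + 1 = 1.
The forward primer is identical to the top strand there: CACCGACCATGTGTCTGATC.

5'-CACCGACCATGTGTCTGATC-3'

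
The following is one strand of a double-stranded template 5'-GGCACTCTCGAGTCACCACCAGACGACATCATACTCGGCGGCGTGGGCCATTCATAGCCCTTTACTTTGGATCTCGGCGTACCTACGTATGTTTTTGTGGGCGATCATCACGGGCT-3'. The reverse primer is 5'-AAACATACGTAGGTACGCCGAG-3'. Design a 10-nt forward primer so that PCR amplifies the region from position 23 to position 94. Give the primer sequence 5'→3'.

The reverse primer's reverse complement CTCGGCGTACCTACGTATGTTT matches the template at positions 73–94; the product starts at position 23.
The forward primer is identical to the top strand over positions 23–32: ACGACATCAT.

5'-ACGACATCAT-3'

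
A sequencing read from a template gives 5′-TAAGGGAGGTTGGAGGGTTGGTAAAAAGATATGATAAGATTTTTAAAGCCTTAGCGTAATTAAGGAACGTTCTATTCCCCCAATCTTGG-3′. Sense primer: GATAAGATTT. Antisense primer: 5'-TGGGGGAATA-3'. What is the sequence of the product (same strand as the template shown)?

The forward primer matches the template at positions 33–42.
The reverse primer's reverse complement is TATTCCCCCA, which matches the template at positions 73–82.
The product is the template from position 33 through 82 (50 bp).

5'-GATAAGATTTTTAAAGCCTTAGCGTAATTAAGGAACGTTCTATTCCCCCA-3'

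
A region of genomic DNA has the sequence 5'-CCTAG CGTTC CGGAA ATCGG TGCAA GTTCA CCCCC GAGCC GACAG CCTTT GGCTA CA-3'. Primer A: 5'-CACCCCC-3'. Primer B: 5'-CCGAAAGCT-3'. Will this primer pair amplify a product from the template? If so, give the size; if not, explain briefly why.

No product — primer B has no binding site in the template.

Primer B (CCGAAAGCT) does not match the top strand, and its reverse complement AGCTTTCGG does not match either.
With no annealing site for primer B, no amplification occurs.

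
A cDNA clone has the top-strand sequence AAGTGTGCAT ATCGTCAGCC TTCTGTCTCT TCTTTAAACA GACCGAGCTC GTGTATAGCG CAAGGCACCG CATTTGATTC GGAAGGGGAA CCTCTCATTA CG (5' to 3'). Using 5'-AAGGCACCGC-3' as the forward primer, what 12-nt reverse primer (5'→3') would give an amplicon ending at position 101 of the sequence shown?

5'-GTAATGAGAGGT-3'

The forward primer binds at positions 62–71; the product's 3' end on the top strand is position 101.
The reverse primer anneals to the top strand over positions 90–101, i.e. to ACCTCTCATTAC.
Its sequence written 5'→3' is the reverse complement: GTAATGAGAGGT.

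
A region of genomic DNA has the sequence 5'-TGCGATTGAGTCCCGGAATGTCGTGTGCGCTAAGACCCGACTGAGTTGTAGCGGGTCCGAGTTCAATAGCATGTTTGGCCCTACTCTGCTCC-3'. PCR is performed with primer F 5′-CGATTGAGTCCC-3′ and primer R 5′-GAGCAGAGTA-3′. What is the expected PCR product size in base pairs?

Forward primer CGATTGAGTCCC is found on the top strand at positions 3–14.
The reverse primer's reverse complement is TACTCTGCTC, which matches the template at positions 82–91.
Product length = (reverse-primer end) − (forward-primer start) + 1 = 91 − 3 + 1 = 89 bp.

89 bp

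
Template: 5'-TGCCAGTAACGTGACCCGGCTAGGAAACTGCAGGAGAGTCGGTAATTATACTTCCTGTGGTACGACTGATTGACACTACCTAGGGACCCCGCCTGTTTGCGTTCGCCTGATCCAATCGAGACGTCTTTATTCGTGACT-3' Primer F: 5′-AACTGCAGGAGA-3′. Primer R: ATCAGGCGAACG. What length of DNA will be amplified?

Scanning the template, AACTGCAGGAGA occurs at positions 26–37; this primer anneals to the bottom strand there with its 3' end pointing downstream.
Taking the reverse complement of ATCAGGCGAACG gives CGTTCGCCTGAT, found at positions 100–111 on the template; the primer anneals here to the top strand with its 3' end pointing upstream.
Product length = (reverse-primer end) − (forward-primer start) + 1 = 111 − 26 + 1 = 86 bp.

86 bp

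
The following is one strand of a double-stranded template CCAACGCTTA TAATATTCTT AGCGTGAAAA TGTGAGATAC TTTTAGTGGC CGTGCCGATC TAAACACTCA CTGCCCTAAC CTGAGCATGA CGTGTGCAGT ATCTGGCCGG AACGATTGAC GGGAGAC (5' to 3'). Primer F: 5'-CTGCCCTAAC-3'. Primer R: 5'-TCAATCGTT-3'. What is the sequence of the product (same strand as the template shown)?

Forward primer CTGCCCTAAC is found on the top strand at positions 71–80.
Taking the reverse complement of TCAATCGTT gives AACGATTGA, found at positions 111–119 on the template; the primer anneals here to the top strand with its 3' end pointing upstream.
The product is the template from position 71 through 119 (49 bp).

5'-CTGCCCTAACCTGAGCATGACGTGTGCAGTATCTGGCCGGAACGATTGA-3'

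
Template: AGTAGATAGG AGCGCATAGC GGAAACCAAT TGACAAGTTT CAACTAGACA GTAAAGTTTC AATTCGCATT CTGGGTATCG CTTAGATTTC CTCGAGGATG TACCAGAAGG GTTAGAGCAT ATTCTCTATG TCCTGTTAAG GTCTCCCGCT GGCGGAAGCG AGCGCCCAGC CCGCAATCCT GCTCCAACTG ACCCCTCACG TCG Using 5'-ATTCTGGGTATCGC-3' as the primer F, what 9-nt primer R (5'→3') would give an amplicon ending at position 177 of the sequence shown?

5'-ATTGCGGGC-3'

The forward primer binds at positions 68–81; the product's 3' end on the top strand is position 177.
The reverse primer anneals to the top strand over positions 169–177, i.e. to GCCCGCAAT.
Its sequence written 5'→3' is the reverse complement: ATTGCGGGC.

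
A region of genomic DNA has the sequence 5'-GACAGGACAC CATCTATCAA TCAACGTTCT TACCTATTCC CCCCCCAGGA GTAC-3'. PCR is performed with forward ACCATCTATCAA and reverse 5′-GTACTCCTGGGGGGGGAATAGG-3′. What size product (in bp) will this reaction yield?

46 bp

Forward primer ACCATCTATCAA is found on the top strand at positions 9–20.
Taking the reverse complement of GTACTCCTGGGGGGGGAATAGG gives CCTATTCCCCCCCCAGGAGTAC, found at positions 33–54 on the template; the primer anneals here to the top strand with its 3' end pointing upstream.
Amplicon spans positions 9–54: 46 bp.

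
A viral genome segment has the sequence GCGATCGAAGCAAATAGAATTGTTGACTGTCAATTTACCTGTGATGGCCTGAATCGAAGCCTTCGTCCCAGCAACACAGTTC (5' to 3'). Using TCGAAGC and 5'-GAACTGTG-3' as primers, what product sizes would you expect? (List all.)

78 bp, 29 bp

The forward primer TCGAAGC matches the top strand at positions 5–11, 54–60.
The reverse primer's reverse complement is CACAGTTC, matching at positions 75–82.
Each forward site pairs with the reverse site to give a product ending at position 82: sizes 78, 29 bp.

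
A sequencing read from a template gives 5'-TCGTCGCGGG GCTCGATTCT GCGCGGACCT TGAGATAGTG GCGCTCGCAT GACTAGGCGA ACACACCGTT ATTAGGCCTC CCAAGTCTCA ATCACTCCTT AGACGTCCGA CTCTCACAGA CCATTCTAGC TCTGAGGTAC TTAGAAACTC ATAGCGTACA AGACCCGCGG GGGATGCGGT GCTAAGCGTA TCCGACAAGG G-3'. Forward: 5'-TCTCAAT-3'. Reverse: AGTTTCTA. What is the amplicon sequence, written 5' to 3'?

Forward primer TCTCAAT is found on the top strand at positions 86–92.
The reverse primer's reverse complement is TAGAAACT, which matches the template at positions 142–149.
The product is the template from position 86 through 149 (64 bp).

5'-TCTCAATCACTCCTTAGACGTCCGACTCTCACAGACCATTCTAGCTCTGAGGTACTTAGAAACT-3'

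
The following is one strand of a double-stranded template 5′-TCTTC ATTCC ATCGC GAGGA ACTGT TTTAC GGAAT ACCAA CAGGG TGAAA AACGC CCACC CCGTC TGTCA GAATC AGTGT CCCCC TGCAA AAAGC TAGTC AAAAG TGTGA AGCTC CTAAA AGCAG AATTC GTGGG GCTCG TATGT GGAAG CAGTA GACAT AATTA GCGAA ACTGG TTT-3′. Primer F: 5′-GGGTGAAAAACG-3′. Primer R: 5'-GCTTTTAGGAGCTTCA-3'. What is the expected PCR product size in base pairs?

The forward primer matches the template at positions 43–54.
The reverse primer's reverse complement is TGAAGCTCCTAAAAGC, which matches the template at positions 108–123.
Product length = (reverse-primer end) − (forward-primer start) + 1 = 123 − 43 + 1 = 81 bp.

81 bp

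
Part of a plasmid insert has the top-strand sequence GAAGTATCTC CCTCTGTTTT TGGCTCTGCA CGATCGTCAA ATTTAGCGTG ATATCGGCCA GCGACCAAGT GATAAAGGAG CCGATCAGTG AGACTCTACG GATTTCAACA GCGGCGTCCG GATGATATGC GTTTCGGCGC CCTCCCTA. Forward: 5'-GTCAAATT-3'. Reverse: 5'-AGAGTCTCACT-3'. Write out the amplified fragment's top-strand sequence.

Scanning the template, GTCAAATT occurs at positions 36–43; this primer anneals to the bottom strand there with its 3' end pointing downstream.
The reverse primer's reverse complement is AGTGAGACTCT, which matches the template at positions 87–97.
The product is the template from position 36 through 97 (62 bp).

5'-GTCAAATTTAGCGTGATATCGGCCAGCGACCAAGTGATAAAGGAGCCGATCAGTGAGACTCT-3'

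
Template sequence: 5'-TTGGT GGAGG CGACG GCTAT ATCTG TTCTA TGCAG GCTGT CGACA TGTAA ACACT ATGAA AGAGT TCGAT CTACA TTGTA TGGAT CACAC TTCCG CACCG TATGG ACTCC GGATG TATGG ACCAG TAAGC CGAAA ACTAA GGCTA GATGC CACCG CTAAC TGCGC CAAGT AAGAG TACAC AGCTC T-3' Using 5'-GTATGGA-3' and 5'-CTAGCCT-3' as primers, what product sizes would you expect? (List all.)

The forward primer GTATGGA matches the top strand at positions 78–84, 100–106, 115–121.
The reverse primer's reverse complement is AGGCTAG, matching at positions 140–146.
Each forward site pairs with the reverse site to give a product ending at position 146: sizes 69, 47, 32 bp.

69 bp, 47 bp, 32 bp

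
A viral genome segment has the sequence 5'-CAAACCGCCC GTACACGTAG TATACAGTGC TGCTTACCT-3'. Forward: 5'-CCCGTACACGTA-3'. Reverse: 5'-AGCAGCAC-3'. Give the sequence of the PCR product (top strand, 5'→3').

5'-CCCGTACACGTAGTATACAGTGCTGCT-3'

The forward primer matches the template at positions 8–19.
Taking the reverse complement of AGCAGCAC gives GTGCTGCT, found at positions 27–34 on the template; the primer anneals here to the top strand with its 3' end pointing upstream.
The product is the template from position 8 through 34 (27 bp).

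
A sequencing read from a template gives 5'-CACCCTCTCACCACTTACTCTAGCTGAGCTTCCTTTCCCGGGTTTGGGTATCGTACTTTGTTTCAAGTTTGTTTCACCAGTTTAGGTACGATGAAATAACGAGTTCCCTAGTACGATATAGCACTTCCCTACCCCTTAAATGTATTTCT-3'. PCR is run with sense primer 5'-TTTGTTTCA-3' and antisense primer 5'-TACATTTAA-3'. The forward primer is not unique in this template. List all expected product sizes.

The forward primer TTTGTTTCA matches the top strand at positions 57–65, 68–76.
The reverse primer's reverse complement is TTAAATGTA, matching at positions 136–144.
Each forward site pairs with the reverse site to give a product ending at position 144: sizes 88, 77 bp.

88 bp, 77 bp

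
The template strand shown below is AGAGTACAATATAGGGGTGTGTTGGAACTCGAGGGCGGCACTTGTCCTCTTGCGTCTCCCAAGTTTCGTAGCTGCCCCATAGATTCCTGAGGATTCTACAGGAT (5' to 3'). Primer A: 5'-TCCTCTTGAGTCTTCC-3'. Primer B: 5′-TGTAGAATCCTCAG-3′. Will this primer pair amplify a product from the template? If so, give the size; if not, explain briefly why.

Primer A (TCCTCTTGAGTCTTCC) does not match the top strand, and its reverse complement GGAAGACTCAAGAGGA does not match either.
With no annealing site for primer A, no amplification occurs.

No product — primer A has no binding site in the template.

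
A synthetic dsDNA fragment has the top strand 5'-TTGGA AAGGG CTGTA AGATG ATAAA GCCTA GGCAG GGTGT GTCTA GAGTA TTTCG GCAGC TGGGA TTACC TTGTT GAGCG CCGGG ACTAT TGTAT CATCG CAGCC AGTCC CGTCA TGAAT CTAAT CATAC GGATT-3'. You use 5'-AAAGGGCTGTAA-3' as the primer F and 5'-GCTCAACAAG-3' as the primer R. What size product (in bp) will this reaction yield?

Forward primer AAAGGGCTGTAA is found on the top strand at positions 5–16.
The reverse primer's reverse complement is CTTGTTGAGC, which matches the template at positions 70–79.
The product runs from position 5 to position 79, so its length is 79 − 5 + 1 = 75 bp.

75 bp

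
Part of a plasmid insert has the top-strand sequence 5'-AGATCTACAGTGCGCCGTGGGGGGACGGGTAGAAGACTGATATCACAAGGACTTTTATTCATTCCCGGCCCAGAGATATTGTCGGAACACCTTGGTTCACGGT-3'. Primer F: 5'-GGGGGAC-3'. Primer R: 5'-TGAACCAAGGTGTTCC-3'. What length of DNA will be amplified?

80 bp

Forward primer GGGGGAC is found on the top strand at positions 20–26.
The reverse primer's reverse complement is GGAACACCTTGGTTCA, which matches the template at positions 84–99.
The product runs from position 20 to position 99, so its length is 99 − 20 + 1 = 80 bp.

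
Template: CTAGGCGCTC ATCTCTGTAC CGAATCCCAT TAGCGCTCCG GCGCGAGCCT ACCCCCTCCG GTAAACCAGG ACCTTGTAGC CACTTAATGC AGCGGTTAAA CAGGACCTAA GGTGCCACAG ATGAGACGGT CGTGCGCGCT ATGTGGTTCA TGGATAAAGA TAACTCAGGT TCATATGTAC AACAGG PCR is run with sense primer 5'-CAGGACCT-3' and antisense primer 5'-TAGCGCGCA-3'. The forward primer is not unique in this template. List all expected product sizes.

The forward primer CAGGACCT matches the top strand at positions 67–74, 101–108.
The reverse primer's reverse complement is TGCGCGCTA, matching at positions 133–141.
Each forward site pairs with the reverse site to give a product ending at position 141: sizes 75, 41 bp.

75 bp, 41 bp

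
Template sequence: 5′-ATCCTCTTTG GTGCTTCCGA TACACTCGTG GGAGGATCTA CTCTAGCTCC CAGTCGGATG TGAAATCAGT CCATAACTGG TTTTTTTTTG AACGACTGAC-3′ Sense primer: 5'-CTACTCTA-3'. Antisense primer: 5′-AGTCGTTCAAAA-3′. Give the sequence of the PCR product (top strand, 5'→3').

5'-CTACTCTAGCTCCCAGTCGGATGTGAAATCAGTCCATAACTGGTTTTTTTTTGAACGACT-3'

The forward primer matches the template at positions 38–45.
Reverse complement of the reverse primer: TTTTGAACGACT. This occurs on the top strand at positions 86–97.
The product is the template from position 38 through 97 (60 bp).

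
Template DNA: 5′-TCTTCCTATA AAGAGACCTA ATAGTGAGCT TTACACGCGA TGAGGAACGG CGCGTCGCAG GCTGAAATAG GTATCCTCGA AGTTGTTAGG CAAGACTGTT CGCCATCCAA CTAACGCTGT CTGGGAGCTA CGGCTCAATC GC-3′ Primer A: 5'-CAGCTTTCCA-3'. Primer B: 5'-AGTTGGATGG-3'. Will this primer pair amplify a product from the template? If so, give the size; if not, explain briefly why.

Primer A (CAGCTTTCCA) does not match the top strand, and its reverse complement TGGAAAGCTG does not match either.
With no annealing site for primer A, no amplification occurs.

No product — primer A has no binding site in the template.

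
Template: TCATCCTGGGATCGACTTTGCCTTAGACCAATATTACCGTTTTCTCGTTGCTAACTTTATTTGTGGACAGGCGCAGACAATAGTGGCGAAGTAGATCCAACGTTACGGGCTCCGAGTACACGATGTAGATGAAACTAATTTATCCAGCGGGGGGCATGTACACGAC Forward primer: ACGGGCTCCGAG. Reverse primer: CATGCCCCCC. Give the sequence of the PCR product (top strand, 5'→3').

5'-ACGGGCTCCGAGTACACGATGTAGATGAAACTAATTTATCCAGCGGGGGGCATG-3'

Scanning the template, ACGGGCTCCGAG occurs at positions 105–116; this primer anneals to the bottom strand there with its 3' end pointing downstream.
The reverse primer's reverse complement is GGGGGGCATG, which matches the template at positions 149–158.
The product is the template from position 105 through 158 (54 bp).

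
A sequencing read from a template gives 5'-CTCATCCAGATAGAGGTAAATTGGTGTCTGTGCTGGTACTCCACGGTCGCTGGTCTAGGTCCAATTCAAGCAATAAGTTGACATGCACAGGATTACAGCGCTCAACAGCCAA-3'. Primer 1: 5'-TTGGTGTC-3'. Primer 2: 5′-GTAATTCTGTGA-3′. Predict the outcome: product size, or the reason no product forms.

No product — primer 2 has no binding site in the template.

Primer 2 (GTAATTCTGTGA) does not match the top strand, and its reverse complement TCACAGAATTAC does not match either.
With no annealing site for primer 2, no amplification occurs.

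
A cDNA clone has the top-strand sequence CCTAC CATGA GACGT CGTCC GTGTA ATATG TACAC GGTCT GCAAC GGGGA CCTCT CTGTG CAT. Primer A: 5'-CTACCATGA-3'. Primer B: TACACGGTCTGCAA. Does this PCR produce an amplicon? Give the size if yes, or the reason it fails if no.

No product — both primers anneal to the same strand and extend in the same direction.

Primer A (CTACCATGA) matches the top strand at positions 2–10 (3' end points downstream).
Primer B (TACACGGTCTGCAA) also matches the top strand directly, at positions 31–44 — its reverse complement TTGCAGACCGTGTA is not present.
Both primers anneal to the bottom strand with 3' ends pointing the same way, so neither can prime synthesis back toward the other.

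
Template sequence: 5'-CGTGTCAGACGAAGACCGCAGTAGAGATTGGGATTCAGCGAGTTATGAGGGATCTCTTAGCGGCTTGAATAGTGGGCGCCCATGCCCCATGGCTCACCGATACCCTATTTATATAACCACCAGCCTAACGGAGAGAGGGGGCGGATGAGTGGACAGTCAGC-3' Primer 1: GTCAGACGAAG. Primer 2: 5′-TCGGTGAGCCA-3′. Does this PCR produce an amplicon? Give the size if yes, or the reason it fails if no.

Primer 1 (GTCAGACGAAG) matches the top strand at positions 4–14; it acts as a forward primer.
Primer 2's reverse complement is TGGCTCACCGA, matching the top strand at positions 90–100; it acts as a reverse primer.
The 3' ends face each other across positions 4–100, giving a 97 bp product.

Yes — a 97 bp product.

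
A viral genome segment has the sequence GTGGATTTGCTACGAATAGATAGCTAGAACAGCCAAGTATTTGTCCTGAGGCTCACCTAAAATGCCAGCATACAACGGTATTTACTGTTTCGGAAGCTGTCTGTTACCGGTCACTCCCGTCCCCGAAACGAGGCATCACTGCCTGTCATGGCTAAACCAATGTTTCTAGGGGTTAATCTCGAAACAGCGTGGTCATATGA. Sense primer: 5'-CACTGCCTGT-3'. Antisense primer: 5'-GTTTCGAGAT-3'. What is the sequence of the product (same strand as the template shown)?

The forward primer matches the template at positions 137–146.
Reverse complement of the reverse primer: ATCTCGAAAC. This occurs on the top strand at positions 176–185.
The product is the template from position 137 through 185 (49 bp).

5'-CACTGCCTGTCATGGCTAAACCAATGTTTCTAGGGGTTAATCTCGAAAC-3'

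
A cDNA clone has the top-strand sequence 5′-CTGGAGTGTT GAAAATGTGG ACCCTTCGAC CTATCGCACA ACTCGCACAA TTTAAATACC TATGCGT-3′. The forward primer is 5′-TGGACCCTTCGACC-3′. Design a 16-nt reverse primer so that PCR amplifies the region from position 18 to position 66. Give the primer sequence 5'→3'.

5'-CGCATAGGTATTTAAA-3'

The product's 3' end on the top strand is position 66.
The reverse primer anneals to the top strand over positions 51–66, i.e. to TTTAAATACCTATGCG.
Its sequence written 5'→3' is the reverse complement: CGCATAGGTATTTAAA.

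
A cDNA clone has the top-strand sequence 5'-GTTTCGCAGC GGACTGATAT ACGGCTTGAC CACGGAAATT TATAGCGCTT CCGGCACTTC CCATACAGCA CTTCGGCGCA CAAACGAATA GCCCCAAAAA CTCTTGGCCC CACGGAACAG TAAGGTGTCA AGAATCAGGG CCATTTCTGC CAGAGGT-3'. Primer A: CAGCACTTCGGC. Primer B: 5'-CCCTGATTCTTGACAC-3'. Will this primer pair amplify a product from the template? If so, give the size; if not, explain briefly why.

Yes — a 75 bp product.

Primer A (CAGCACTTCGGC) matches the top strand at positions 66–77; it acts as a forward primer.
Primer B's reverse complement is GTGTCAAGAATCAGGG, matching the top strand at positions 125–140; it acts as a reverse primer.
The 3' ends face each other across positions 66–140, giving a 75 bp product.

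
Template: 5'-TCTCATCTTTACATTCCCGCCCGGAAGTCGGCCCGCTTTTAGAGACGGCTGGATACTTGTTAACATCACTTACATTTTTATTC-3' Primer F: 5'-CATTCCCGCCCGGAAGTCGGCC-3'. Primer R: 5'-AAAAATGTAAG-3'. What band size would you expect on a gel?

Scanning the template, CATTCCCGCCCGGAAGTCGGCC occurs at positions 12–33; this primer anneals to the bottom strand there with its 3' end pointing downstream.
The reverse primer's reverse complement is CTTACATTTTT, which matches the template at positions 69–79.
Amplicon spans positions 12–79: 68 bp.

68 bp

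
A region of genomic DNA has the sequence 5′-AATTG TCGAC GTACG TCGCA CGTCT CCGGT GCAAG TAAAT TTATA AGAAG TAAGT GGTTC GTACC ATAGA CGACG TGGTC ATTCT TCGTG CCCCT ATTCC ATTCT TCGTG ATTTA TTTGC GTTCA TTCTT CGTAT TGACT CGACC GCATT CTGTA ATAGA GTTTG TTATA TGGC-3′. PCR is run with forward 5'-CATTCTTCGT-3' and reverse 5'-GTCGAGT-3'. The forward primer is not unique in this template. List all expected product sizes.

The forward primer CATTCTTCGT matches the top strand at positions 80–89, 100–109, 124–133.
The reverse primer's reverse complement is ACTCGAC, matching at positions 138–144.
Each forward site pairs with the reverse site to give a product ending at position 144: sizes 65, 45, 21 bp.

65 bp, 45 bp, 21 bp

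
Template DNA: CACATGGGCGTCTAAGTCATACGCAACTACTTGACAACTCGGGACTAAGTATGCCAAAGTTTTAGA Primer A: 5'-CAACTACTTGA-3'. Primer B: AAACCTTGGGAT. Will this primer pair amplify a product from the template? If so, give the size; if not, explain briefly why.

Primer B (AAACCTTGGGAT) does not match the top strand, and its reverse complement ATCCCAAGGTTT does not match either.
With no annealing site for primer B, no amplification occurs.

No product — primer B has no binding site in the template.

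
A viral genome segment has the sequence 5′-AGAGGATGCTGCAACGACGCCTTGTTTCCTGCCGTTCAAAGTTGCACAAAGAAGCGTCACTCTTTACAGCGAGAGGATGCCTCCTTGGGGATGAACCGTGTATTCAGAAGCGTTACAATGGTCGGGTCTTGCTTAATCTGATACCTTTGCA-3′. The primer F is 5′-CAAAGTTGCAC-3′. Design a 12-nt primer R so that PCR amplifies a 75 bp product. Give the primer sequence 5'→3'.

5'-GCTTCTGAATAC-3'

The forward primer binds at positions 37–47, so a 75 bp product ends at position 37 + 75 − 1 = 111.
The reverse primer anneals to the top strand over positions 100–111, i.e. to GTATTCAGAAGC.
Its sequence written 5'→3' is the reverse complement: GCTTCTGAATAC.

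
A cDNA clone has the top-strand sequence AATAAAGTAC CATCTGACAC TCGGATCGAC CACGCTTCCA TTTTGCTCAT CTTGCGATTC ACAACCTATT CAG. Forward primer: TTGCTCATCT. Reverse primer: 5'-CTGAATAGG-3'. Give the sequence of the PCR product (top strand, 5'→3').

Forward primer TTGCTCATCT is found on the top strand at positions 43–52.
Reverse complement of the reverse primer: CCTATTCAG. This occurs on the top strand at positions 65–73.
The product is the template from position 43 through 73 (31 bp).

5'-TTGCTCATCTTGCGATTCACAACCTATTCAG-3'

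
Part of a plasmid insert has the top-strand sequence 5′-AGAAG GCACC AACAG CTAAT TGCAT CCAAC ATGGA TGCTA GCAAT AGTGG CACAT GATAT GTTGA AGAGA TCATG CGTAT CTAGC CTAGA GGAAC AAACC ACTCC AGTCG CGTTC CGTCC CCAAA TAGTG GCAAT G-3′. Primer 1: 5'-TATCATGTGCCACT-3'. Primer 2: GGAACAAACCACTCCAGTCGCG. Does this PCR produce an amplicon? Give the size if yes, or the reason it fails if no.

Primer 1 (TATCATGTGCCACT) has reverse complement AGTGGCACATGATA, which matches the top strand at positions 46–59; primer 1 anneals to the top strand there with its 3' end pointing upstream toward position 46.
Primer 2 (GGAACAAACCACTCCAGTCGCG) matches the top strand directly at positions 91–112; it anneals to the bottom strand with its 3' end pointing downstream toward position 112.
The 3' ends diverge (primer 1 extends toward position 1, primer 2 toward position 136), so the primers never converge on a shared product.

No product — the primers' 3' ends point away from each other.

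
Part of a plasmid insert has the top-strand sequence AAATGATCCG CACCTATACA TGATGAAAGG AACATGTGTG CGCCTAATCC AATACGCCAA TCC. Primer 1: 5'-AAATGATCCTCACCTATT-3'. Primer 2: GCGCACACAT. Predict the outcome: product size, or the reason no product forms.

No product — primer 1 has no binding site in the template.

Primer 1 (AAATGATCCTCACCTATT) does not match the top strand, and its reverse complement AATAGGTGAGGATCATTT does not match either.
With no annealing site for primer 1, no amplification occurs.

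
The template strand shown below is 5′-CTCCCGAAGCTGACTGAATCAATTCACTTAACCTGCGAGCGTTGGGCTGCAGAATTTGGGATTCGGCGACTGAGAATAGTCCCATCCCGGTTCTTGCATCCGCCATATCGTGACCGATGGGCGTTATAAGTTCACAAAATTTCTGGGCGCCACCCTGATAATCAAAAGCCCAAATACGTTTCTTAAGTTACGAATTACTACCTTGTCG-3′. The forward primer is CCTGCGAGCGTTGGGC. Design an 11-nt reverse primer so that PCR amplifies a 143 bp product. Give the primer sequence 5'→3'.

5'-TTTGGGCTTTT-3'

The forward primer binds at positions 32–47, so a 143 bp product ends at position 32 + 143 − 1 = 174.
The reverse primer anneals to the top strand over positions 164–174, i.e. to AAAAGCCCAAA.
Its sequence written 5'→3' is the reverse complement: TTTGGGCTTTT.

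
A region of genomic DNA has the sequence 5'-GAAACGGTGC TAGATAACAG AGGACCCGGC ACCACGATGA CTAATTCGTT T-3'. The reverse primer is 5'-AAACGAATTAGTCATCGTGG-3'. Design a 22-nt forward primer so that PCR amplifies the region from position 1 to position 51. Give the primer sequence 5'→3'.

The reverse primer's reverse complement CCACGATGACTAATTCGTTT matches the template at positions 32–51; the product starts at position 1.
The forward primer is identical to the top strand over positions 1–22: GAAACGGTGCTAGATAACAGAG.

5'-GAAACGGTGCTAGATAACAGAG-3'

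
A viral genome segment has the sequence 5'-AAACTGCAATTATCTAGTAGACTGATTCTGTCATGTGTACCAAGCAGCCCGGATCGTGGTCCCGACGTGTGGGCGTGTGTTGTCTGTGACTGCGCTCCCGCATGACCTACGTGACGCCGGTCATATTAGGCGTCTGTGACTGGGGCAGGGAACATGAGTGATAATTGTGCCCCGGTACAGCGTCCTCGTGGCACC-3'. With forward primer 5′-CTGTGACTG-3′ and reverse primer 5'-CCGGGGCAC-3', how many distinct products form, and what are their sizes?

The forward primer CTGTGACTG matches the top strand at positions 84–92, 134–142.
The reverse primer's reverse complement is GTGCCCCGG, matching at positions 167–175.
Each forward site pairs with the reverse site to give a product ending at position 175: sizes 92, 42 bp.

Two products: 92 bp, 42 bp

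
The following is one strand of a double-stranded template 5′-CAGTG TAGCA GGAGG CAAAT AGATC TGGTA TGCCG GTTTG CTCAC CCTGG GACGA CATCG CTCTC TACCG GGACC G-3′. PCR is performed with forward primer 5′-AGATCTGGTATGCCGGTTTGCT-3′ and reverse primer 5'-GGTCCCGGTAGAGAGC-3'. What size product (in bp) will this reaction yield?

55 bp

The forward primer matches the template at positions 21–42.
Taking the reverse complement of GGTCCCGGTAGAGAGC gives GCTCTCTACCGGGACC, found at positions 60–75 on the template; the primer anneals here to the top strand with its 3' end pointing upstream.
Amplicon spans positions 21–75: 55 bp.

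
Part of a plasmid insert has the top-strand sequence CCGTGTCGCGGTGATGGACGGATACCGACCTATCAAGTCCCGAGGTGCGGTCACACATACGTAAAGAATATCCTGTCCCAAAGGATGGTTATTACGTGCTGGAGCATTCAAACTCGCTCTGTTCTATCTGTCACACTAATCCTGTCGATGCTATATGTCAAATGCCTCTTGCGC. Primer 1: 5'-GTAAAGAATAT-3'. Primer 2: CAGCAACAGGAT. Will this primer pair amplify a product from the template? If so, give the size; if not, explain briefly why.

Primer 2 (CAGCAACAGGAT) does not match the top strand, and its reverse complement ATCCTGTTGCTG does not match either.
With no annealing site for primer 2, no amplification occurs.

No product — primer 2 has no binding site in the template.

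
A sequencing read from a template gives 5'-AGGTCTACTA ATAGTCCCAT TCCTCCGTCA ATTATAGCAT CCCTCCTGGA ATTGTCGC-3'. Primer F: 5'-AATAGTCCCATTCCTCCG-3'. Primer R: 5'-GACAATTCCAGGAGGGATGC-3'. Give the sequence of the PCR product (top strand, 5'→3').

5'-AATAGTCCCATTCCTCCGTCAATTATAGCATCCCTCCTGGAATTGTC-3'

Scanning the template, AATAGTCCCATTCCTCCG occurs at positions 10–27; this primer anneals to the bottom strand there with its 3' end pointing downstream.
Taking the reverse complement of GACAATTCCAGGAGGGATGC gives GCATCCCTCCTGGAATTGTC, found at positions 37–56 on the template; the primer anneals here to the top strand with its 3' end pointing upstream.
The product is the template from position 10 through 56 (47 bp).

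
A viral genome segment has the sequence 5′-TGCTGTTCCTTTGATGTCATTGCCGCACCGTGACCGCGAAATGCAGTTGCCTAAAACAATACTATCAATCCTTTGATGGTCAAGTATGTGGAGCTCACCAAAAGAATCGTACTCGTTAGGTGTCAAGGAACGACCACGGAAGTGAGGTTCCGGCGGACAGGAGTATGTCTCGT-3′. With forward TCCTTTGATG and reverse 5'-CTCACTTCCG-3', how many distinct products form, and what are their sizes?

Two products: 140 bp, 78 bp

The forward primer TCCTTTGATG matches the top strand at positions 7–16, 69–78.
The reverse primer's reverse complement is CGGAAGTGAG, matching at positions 137–146.
Each forward site pairs with the reverse site to give a product ending at position 146: sizes 140, 78 bp.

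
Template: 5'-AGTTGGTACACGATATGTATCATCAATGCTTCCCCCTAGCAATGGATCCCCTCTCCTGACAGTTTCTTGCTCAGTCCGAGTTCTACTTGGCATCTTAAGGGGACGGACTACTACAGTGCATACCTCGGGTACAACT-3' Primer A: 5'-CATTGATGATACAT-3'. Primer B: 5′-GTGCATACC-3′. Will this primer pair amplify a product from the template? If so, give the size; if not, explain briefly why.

Primer A (CATTGATGATACAT) has reverse complement ATGTATCATCAATG, which matches the top strand at positions 15–28; primer A anneals to the top strand there with its 3' end pointing upstream toward position 15.
Primer B (GTGCATACC) matches the top strand directly at positions 116–124; it anneals to the bottom strand with its 3' end pointing downstream toward position 124.
The 3' ends diverge (primer A extends toward position 1, primer B toward position 136), so the primers never converge on a shared product.

No product — the primers' 3' ends point away from each other.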